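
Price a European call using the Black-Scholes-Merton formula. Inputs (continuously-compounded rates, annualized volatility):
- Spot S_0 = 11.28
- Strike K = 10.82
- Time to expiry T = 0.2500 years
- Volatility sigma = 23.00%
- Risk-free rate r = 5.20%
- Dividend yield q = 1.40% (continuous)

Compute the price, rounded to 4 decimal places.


d1 = (ln(S/K) + (r - q + 0.5*sigma^2) * T) / (sigma * sqrt(T)) = 0.50215194
d2 = d1 - sigma * sqrt(T) = 0.38715194
exp(-rT) = 0.98708414; exp(-qT) = 0.99650612
C = S_0 * exp(-qT) * N(d1) - K * exp(-rT) * N(d2)
N(d1) = 0.69221968; N(d2) = 0.65067813
C = 11.2800 * 0.99650612 * 0.69221968 - 10.8200 * 0.98708414 * 0.65067813 = 0.8316

Answer: Price = 0.8316


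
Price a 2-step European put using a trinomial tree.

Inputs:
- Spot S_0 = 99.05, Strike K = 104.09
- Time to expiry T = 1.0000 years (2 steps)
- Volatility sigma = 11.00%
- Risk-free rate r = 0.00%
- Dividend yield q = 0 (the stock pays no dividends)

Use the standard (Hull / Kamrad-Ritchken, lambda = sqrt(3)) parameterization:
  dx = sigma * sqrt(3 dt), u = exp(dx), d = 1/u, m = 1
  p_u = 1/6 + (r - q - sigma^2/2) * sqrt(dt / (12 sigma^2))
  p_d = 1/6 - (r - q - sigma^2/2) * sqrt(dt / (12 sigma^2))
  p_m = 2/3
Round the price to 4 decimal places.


dt = T/N = 0.500000; dx = sigma*sqrt(3*dt) = 0.134722
u = exp(dx) = 1.144219; d = 1/u = 0.873959
p_u = 0.155440, p_m = 0.666667, p_d = 0.177893
Discount per step: exp(-r*dt) = 1.000000
Stock lattice S(k, j) with j the centered position index:
  k=0: S(0,+0) = 99.0500
  k=1: S(1,-1) = 86.5656; S(1,+0) = 99.0500; S(1,+1) = 113.3348
  k=2: S(2,-2) = 75.6548; S(2,-1) = 86.5656; S(2,+0) = 99.0500; S(2,+1) = 113.3348; S(2,+2) = 129.6798
Terminal payoffs V(N, j) = max(K - S_T, 0):
  V(2,-2) = 28.435199; V(2,-1) = 17.524371; V(2,+0) = 5.040000; V(2,+1) = 0.000000; V(2,+2) = 0.000000
Backward induction: V(k, j) = exp(-r*dt) * [p_u * V(k+1, j+1) + p_m * V(k+1, j) + p_d * V(k+1, j-1)]
  V(1,-1) = exp(-r*dt) * [p_u*5.040000 + p_m*17.524371 + p_d*28.435199] = 17.524768
  V(1,+0) = exp(-r*dt) * [p_u*0.000000 + p_m*5.040000 + p_d*17.524371] = 6.477472
  V(1,+1) = exp(-r*dt) * [p_u*0.000000 + p_m*0.000000 + p_d*5.040000] = 0.896583
  V(0,+0) = exp(-r*dt) * [p_u*0.896583 + p_m*6.477472 + p_d*17.524768] = 7.575221

Answer: Price = V(0,0) = 7.5752


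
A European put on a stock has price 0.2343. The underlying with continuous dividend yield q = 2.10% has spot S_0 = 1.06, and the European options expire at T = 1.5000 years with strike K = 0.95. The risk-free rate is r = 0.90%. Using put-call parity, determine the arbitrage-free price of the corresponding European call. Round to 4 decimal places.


Put-call parity: C - P = S_0 * exp(-qT) - K * exp(-rT).
S_0 * exp(-qT) = 1.0600 * 0.96899096 = 1.02713041
K * exp(-rT) = 0.9500 * 0.98659072 = 0.93726118
C = P + S*exp(-qT) - K*exp(-rT)
C = 0.2343 + 1.02713041 - 0.93726118 = 0.3242

Answer: Call price = 0.3242


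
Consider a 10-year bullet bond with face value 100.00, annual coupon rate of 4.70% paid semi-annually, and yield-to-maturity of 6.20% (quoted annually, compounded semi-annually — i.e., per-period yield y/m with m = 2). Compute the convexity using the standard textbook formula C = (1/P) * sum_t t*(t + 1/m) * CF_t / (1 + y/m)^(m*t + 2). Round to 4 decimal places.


Coupon per period c = face * coupon_rate / m = 2.350000
Periods per year m = 2; per-period yield y/m = 0.031000
Number of cashflows N = 20
Cashflows (t years, CF_t, discount factor 1/(1+y/m)^(m*t), PV):
  t = 0.5000: CF_t = 2.350000, DF = 0.969932, PV = 2.279340
  t = 1.0000: CF_t = 2.350000, DF = 0.940768, PV = 2.210805
  t = 1.5000: CF_t = 2.350000, DF = 0.912481, PV = 2.144331
  t = 2.0000: CF_t = 2.350000, DF = 0.885045, PV = 2.079856
  t = 2.5000: CF_t = 2.350000, DF = 0.858434, PV = 2.017319
  t = 3.0000: CF_t = 2.350000, DF = 0.832622, PV = 1.956662
  t = 3.5000: CF_t = 2.350000, DF = 0.807587, PV = 1.897830
  t = 4.0000: CF_t = 2.350000, DF = 0.783305, PV = 1.840766
  t = 4.5000: CF_t = 2.350000, DF = 0.759752, PV = 1.785418
  t = 5.0000: CF_t = 2.350000, DF = 0.736908, PV = 1.731734
  t = 5.5000: CF_t = 2.350000, DF = 0.714751, PV = 1.679665
  t = 6.0000: CF_t = 2.350000, DF = 0.693260, PV = 1.629161
  t = 6.5000: CF_t = 2.350000, DF = 0.672415, PV = 1.580175
  t = 7.0000: CF_t = 2.350000, DF = 0.652197, PV = 1.532663
  t = 7.5000: CF_t = 2.350000, DF = 0.632587, PV = 1.486579
  t = 8.0000: CF_t = 2.350000, DF = 0.613566, PV = 1.441880
  t = 8.5000: CF_t = 2.350000, DF = 0.595117, PV = 1.398526
  t = 9.0000: CF_t = 2.350000, DF = 0.577224, PV = 1.356475
  t = 9.5000: CF_t = 2.350000, DF = 0.559868, PV = 1.315689
  t = 10.0000: CF_t = 102.350000, DF = 0.543034, PV = 55.579488
Price P = sum_t PV_t = 88.944361
Convexity numerator sum_t t*(t + 1/m) * CF_t / (1+y/m)^(m*t + 2):
  t = 0.5000: term = 1.072166
  t = 1.0000: term = 3.119784
  t = 1.5000: term = 6.051956
  t = 2.0000: term = 9.783311
  t = 2.5000: term = 14.233722
  t = 3.0000: term = 19.328041
  t = 3.5000: term = 24.995850
  t = 4.0000: term = 31.171214
  t = 4.5000: term = 37.792451
  t = 5.0000: term = 44.801914
  t = 5.5000: term = 52.145778
  t = 6.0000: term = 59.773840
  t = 6.5000: term = 67.639327
  t = 7.0000: term = 75.698717
  t = 7.5000: term = 83.911561
  t = 8.0000: term = 92.240320
  t = 8.5000: term = 100.650203
  t = 9.0000: term = 109.109024
  t = 9.5000: term = 117.587050
  t = 10.0000: term = 5490.179070
Convexity = (1/P) * sum = 6441.285301 / 88.944361 = 72.419266

Answer: Convexity = 72.4193


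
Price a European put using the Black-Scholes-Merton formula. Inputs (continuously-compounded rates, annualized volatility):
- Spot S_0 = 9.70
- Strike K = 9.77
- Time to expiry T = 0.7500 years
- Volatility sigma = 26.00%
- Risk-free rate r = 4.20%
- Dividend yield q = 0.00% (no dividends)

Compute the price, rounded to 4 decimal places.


d1 = (ln(S/K) + (r - q + 0.5*sigma^2) * T) / (sigma * sqrt(T)) = 0.22054522
d2 = d1 - sigma * sqrt(T) = -0.00462138
exp(-rT) = 0.96899096; exp(-qT) = 1.00000000
P = K * exp(-rT) * N(-d2) - S_0 * exp(-qT) * N(-d1)
N(-d1) = 0.41272328; N(-d2) = 0.50184366
P = 9.7700 * 0.96899096 * 0.50184366 - 9.7000 * 1.00000000 * 0.41272328 = 0.7476

Answer: Price = 0.7476


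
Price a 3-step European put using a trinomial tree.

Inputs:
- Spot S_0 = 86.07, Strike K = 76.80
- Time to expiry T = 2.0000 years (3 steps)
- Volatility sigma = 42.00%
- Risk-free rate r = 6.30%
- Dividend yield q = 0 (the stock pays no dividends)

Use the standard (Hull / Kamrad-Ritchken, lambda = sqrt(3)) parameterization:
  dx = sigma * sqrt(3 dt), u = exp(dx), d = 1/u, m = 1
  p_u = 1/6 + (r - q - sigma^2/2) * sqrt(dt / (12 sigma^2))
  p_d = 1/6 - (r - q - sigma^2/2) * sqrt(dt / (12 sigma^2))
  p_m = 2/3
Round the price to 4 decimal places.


dt = T/N = 0.666667; dx = sigma*sqrt(3*dt) = 0.593970
u = exp(dx) = 1.811164; d = 1/u = 0.552131
p_u = 0.152525, p_m = 0.666667, p_d = 0.180809
Discount per step: exp(-r*dt) = 0.958870
Stock lattice S(k, j) with j the centered position index:
  k=0: S(0,+0) = 86.0700
  k=1: S(1,-1) = 47.5219; S(1,+0) = 86.0700; S(1,+1) = 155.8869
  k=2: S(2,-2) = 26.2383; S(2,-1) = 47.5219; S(2,+0) = 86.0700; S(2,+1) = 155.8869; S(2,+2) = 282.3367
  k=3: S(3,-3) = 14.4870; S(3,-2) = 26.2383; S(3,-1) = 47.5219; S(3,+0) = 86.0700; S(3,+1) = 155.8869; S(3,+2) = 282.3367; S(3,+3) = 511.3580
Terminal payoffs V(N, j) = max(K - S_T, 0):
  V(3,-3) = 62.312998; V(3,-2) = 50.561665; V(3,-1) = 29.278073; V(3,+0) = 0.000000; V(3,+1) = 0.000000; V(3,+2) = 0.000000; V(3,+3) = 0.000000
Backward induction: V(k, j) = exp(-r*dt) * [p_u * V(k+1, j+1) + p_m * V(k+1, j) + p_d * V(k+1, j-1)]
  V(2,-2) = exp(-r*dt) * [p_u*29.278073 + p_m*50.561665 + p_d*62.312998] = 47.406656
  V(2,-1) = exp(-r*dt) * [p_u*0.000000 + p_m*29.278073 + p_d*50.561665] = 27.481888
  V(2,+0) = exp(-r*dt) * [p_u*0.000000 + p_m*0.000000 + p_d*29.278073] = 5.076001
  V(2,+1) = exp(-r*dt) * [p_u*0.000000 + p_m*0.000000 + p_d*0.000000] = 0.000000
  V(2,+2) = exp(-r*dt) * [p_u*0.000000 + p_m*0.000000 + p_d*0.000000] = 0.000000
  V(1,-1) = exp(-r*dt) * [p_u*5.076001 + p_m*27.481888 + p_d*47.406656] = 26.529064
  V(1,+0) = exp(-r*dt) * [p_u*0.000000 + p_m*5.076001 + p_d*27.481888] = 8.009408
  V(1,+1) = exp(-r*dt) * [p_u*0.000000 + p_m*0.000000 + p_d*5.076001] = 0.880037
  V(0,+0) = exp(-r*dt) * [p_u*0.880037 + p_m*8.009408 + p_d*26.529064] = 9.848092

Answer: Price = V(0,0) = 9.8481


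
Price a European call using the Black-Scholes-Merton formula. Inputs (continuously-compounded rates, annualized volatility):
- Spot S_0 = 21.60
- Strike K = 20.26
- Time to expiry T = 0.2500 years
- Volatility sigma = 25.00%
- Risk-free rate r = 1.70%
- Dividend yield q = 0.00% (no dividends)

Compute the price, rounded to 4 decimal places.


d1 = (ln(S/K) + (r - q + 0.5*sigma^2) * T) / (sigma * sqrt(T)) = 0.60885853
d2 = d1 - sigma * sqrt(T) = 0.48385853
exp(-rT) = 0.99575902; exp(-qT) = 1.00000000
C = S_0 * exp(-qT) * N(d1) - K * exp(-rT) * N(d2)
N(d1) = 0.72869089; N(d2) = 0.68575686
C = 21.6000 * 1.00000000 * 0.72869089 - 20.2600 * 0.99575902 * 0.68575686 = 1.9052

Answer: Price = 1.9052


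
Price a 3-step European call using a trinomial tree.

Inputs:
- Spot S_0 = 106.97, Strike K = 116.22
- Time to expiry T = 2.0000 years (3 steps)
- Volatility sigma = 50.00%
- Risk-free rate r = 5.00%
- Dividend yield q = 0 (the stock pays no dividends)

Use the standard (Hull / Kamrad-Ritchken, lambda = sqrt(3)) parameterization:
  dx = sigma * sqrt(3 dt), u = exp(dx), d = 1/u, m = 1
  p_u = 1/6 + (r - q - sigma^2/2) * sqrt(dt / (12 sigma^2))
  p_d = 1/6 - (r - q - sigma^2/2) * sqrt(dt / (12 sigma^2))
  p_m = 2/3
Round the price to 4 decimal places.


dt = T/N = 0.666667; dx = sigma*sqrt(3*dt) = 0.707107
u = exp(dx) = 2.028115; d = 1/u = 0.493069
p_u = 0.131311, p_m = 0.666667, p_d = 0.202022
Discount per step: exp(-r*dt) = 0.967216
Stock lattice S(k, j) with j the centered position index:
  k=0: S(0,+0) = 106.9700
  k=1: S(1,-1) = 52.7436; S(1,+0) = 106.9700; S(1,+1) = 216.9475
  k=2: S(2,-2) = 26.0062; S(2,-1) = 52.7436; S(2,+0) = 106.9700; S(2,+1) = 216.9475; S(2,+2) = 439.9944
  k=3: S(3,-3) = 12.8228; S(3,-2) = 26.0062; S(3,-1) = 52.7436; S(3,+0) = 106.9700; S(3,+1) = 216.9475; S(3,+2) = 439.9944; S(3,+3) = 892.3592
Terminal payoffs V(N, j) = max(S_T - K, 0):
  V(3,-3) = 0.000000; V(3,-2) = 0.000000; V(3,-1) = 0.000000; V(3,+0) = 0.000000; V(3,+1) = 100.727460; V(3,+2) = 323.774393; V(3,+3) = 776.139220
Backward induction: V(k, j) = exp(-r*dt) * [p_u * V(k+1, j+1) + p_m * V(k+1, j) + p_d * V(k+1, j-1)]
  V(2,-2) = exp(-r*dt) * [p_u*0.000000 + p_m*0.000000 + p_d*0.000000] = 0.000000
  V(2,-1) = exp(-r*dt) * [p_u*0.000000 + p_m*0.000000 + p_d*0.000000] = 0.000000
  V(2,+0) = exp(-r*dt) * [p_u*100.727460 + p_m*0.000000 + p_d*0.000000] = 12.793035
  V(2,+1) = exp(-r*dt) * [p_u*323.774393 + p_m*100.727460 + p_d*0.000000] = 106.071577
  V(2,+2) = exp(-r*dt) * [p_u*776.139220 + p_m*323.774393 + p_d*100.727460] = 327.029914
  V(1,-1) = exp(-r*dt) * [p_u*12.793035 + p_m*0.000000 + p_d*0.000000] = 1.624798
  V(1,+0) = exp(-r*dt) * [p_u*106.071577 + p_m*12.793035 + p_d*0.000000] = 21.720859
  V(1,+1) = exp(-r*dt) * [p_u*327.029914 + p_m*106.071577 + p_d*12.793035] = 112.430739
  V(0,+0) = exp(-r*dt) * [p_u*112.430739 + p_m*21.720859 + p_d*1.624798] = 28.602753

Answer: Price = V(0,0) = 28.6028


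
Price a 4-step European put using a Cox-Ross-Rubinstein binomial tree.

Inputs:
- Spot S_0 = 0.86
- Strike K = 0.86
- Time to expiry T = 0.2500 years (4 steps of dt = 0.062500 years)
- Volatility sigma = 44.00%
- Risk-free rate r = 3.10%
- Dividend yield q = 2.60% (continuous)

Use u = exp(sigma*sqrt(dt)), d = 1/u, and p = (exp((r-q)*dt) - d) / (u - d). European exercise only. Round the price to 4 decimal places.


Answer: Price = V(0,0) = 0.0698

Derivation:
dt = T/N = 0.062500
u = exp(sigma*sqrt(dt)) = 1.116278; d = 1/u = 0.895834
p = (exp((r-q)*dt) - d) / (u - d) = 0.473946
Discount per step: exp(-r*dt) = 0.998064
Stock lattice S(k, i) with i counting down-moves:
  k=0: S(0,0) = 0.8600
  k=1: S(1,0) = 0.9600; S(1,1) = 0.7704
  k=2: S(2,0) = 1.0716; S(2,1) = 0.8600; S(2,2) = 0.6902
  k=3: S(3,0) = 1.1962; S(3,1) = 0.9600; S(3,2) = 0.7704; S(3,3) = 0.6183
  k=4: S(4,0) = 1.3353; S(4,1) = 1.0716; S(4,2) = 0.8600; S(4,3) = 0.6902; S(4,4) = 0.5539
Terminal payoffs V(N, i) = max(K - S_T, 0):
  V(4,0) = 0.000000; V(4,1) = 0.000000; V(4,2) = 0.000000; V(4,3) = 0.169834; V(4,4) = 0.306129
Backward induction: V(k, i) = exp(-r*dt) * [p * V(k+1, i) + (1-p) * V(k+1, i+1)].
  V(3,0) = exp(-r*dt) * [p*0.000000 + (1-p)*0.000000] = 0.000000
  V(3,1) = exp(-r*dt) * [p*0.000000 + (1-p)*0.000000] = 0.000000
  V(3,2) = exp(-r*dt) * [p*0.000000 + (1-p)*0.169834] = 0.089169
  V(3,3) = exp(-r*dt) * [p*0.169834 + (1-p)*0.306129] = 0.241065
  V(2,0) = exp(-r*dt) * [p*0.000000 + (1-p)*0.000000] = 0.000000
  V(2,1) = exp(-r*dt) * [p*0.000000 + (1-p)*0.089169] = 0.046817
  V(2,2) = exp(-r*dt) * [p*0.089169 + (1-p)*0.241065] = 0.168747
  V(1,0) = exp(-r*dt) * [p*0.000000 + (1-p)*0.046817] = 0.024581
  V(1,1) = exp(-r*dt) * [p*0.046817 + (1-p)*0.168747] = 0.110744
  V(0,0) = exp(-r*dt) * [p*0.024581 + (1-p)*0.110744] = 0.069772


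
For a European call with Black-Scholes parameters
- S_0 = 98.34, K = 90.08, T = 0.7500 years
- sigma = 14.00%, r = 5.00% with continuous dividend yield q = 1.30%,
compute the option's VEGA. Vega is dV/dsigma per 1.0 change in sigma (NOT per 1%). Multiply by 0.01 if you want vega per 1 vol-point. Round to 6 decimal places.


Answer: Vega = 20.140010

Derivation:
d1 = 1.0131070146; d2 = 0.8918634580
phi(d1) = 0.2387993917; exp(-qT) = 0.9902973771; exp(-rT) = 0.9631944177
Vega = S * exp(-qT) * phi(d1) * sqrt(T) = 98.3400 * 0.9902973771 * 0.2387993917 * 0.8660254038 = 20.140010


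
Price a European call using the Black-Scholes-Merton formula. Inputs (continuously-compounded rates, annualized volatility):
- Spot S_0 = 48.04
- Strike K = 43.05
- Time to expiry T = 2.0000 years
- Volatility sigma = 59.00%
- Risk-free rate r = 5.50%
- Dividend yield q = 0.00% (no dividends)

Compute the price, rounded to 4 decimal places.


d1 = (ln(S/K) + (r - q + 0.5*sigma^2) * T) / (sigma * sqrt(T)) = 0.68046655
d2 = d1 - sigma * sqrt(T) = -0.15391945
exp(-rT) = 0.89583414; exp(-qT) = 1.00000000
C = S_0 * exp(-qT) * N(d1) - K * exp(-rT) * N(d2)
N(d1) = 0.75189545; N(d2) = 0.43883662
C = 48.0400 * 1.00000000 * 0.75189545 - 43.0500 * 0.89583414 * 0.43883662 = 19.1970

Answer: Price = 19.1970


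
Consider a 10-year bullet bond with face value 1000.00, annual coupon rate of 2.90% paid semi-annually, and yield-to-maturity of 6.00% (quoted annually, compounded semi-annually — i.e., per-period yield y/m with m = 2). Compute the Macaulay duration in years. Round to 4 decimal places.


Answer: Macaulay duration = 8.5312 years

Derivation:
Coupon per period c = face * coupon_rate / m = 14.500000
Periods per year m = 2; per-period yield y/m = 0.030000
Number of cashflows N = 20
Cashflows (t years, CF_t, discount factor 1/(1+y/m)^(m*t), PV):
  t = 0.5000: CF_t = 14.500000, DF = 0.970874, PV = 14.077670
  t = 1.0000: CF_t = 14.500000, DF = 0.942596, PV = 13.667641
  t = 1.5000: CF_t = 14.500000, DF = 0.915142, PV = 13.269554
  t = 2.0000: CF_t = 14.500000, DF = 0.888487, PV = 12.883062
  t = 2.5000: CF_t = 14.500000, DF = 0.862609, PV = 12.507827
  t = 3.0000: CF_t = 14.500000, DF = 0.837484, PV = 12.143522
  t = 3.5000: CF_t = 14.500000, DF = 0.813092, PV = 11.789827
  t = 4.0000: CF_t = 14.500000, DF = 0.789409, PV = 11.446434
  t = 4.5000: CF_t = 14.500000, DF = 0.766417, PV = 11.113043
  t = 5.0000: CF_t = 14.500000, DF = 0.744094, PV = 10.789362
  t = 5.5000: CF_t = 14.500000, DF = 0.722421, PV = 10.475109
  t = 6.0000: CF_t = 14.500000, DF = 0.701380, PV = 10.170008
  t = 6.5000: CF_t = 14.500000, DF = 0.680951, PV = 9.873794
  t = 7.0000: CF_t = 14.500000, DF = 0.661118, PV = 9.586208
  t = 7.5000: CF_t = 14.500000, DF = 0.641862, PV = 9.306998
  t = 8.0000: CF_t = 14.500000, DF = 0.623167, PV = 9.035921
  t = 8.5000: CF_t = 14.500000, DF = 0.605016, PV = 8.772738
  t = 9.0000: CF_t = 14.500000, DF = 0.587395, PV = 8.517222
  t = 9.5000: CF_t = 14.500000, DF = 0.570286, PV = 8.269147
  t = 10.0000: CF_t = 1014.500000, DF = 0.553676, PV = 561.704053
Price P = sum_t PV_t = 769.399140
Macaulay numerator sum_t t * PV_t:
  t * PV_t at t = 0.5000: 7.038835
  t * PV_t at t = 1.0000: 13.667641
  t * PV_t at t = 1.5000: 19.904331
  t * PV_t at t = 2.0000: 25.766124
  t * PV_t at t = 2.5000: 31.269568
  t * PV_t at t = 3.0000: 36.430565
  t * PV_t at t = 3.5000: 41.264394
  t * PV_t at t = 4.0000: 45.785736
  t * PV_t at t = 4.5000: 50.008692
  t * PV_t at t = 5.0000: 53.946809
  t * PV_t at t = 5.5000: 57.613097
  t * PV_t at t = 6.0000: 61.020050
  t * PV_t at t = 6.5000: 64.179664
  t * PV_t at t = 7.0000: 67.103457
  t * PV_t at t = 7.5000: 69.802487
  t * PV_t at t = 8.0000: 72.287365
  t * PV_t at t = 8.5000: 74.568277
  t * PV_t at t = 9.0000: 76.654996
  t * PV_t at t = 9.5000: 78.556900
  t * PV_t at t = 10.0000: 5617.040526
Macaulay duration D = (sum_t t * PV_t) / P = 6563.909514 / 769.399140 = 8.531215


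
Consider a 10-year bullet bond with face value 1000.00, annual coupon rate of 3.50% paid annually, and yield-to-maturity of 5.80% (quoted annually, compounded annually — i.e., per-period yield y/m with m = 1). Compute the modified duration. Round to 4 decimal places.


Answer: Modified duration = 7.9805

Derivation:
Coupon per period c = face * coupon_rate / m = 35.000000
Periods per year m = 1; per-period yield y/m = 0.058000
Number of cashflows N = 10
Cashflows (t years, CF_t, discount factor 1/(1+y/m)^(m*t), PV):
  t = 1.0000: CF_t = 35.000000, DF = 0.945180, PV = 33.081285
  t = 2.0000: CF_t = 35.000000, DF = 0.893364, PV = 31.267756
  t = 3.0000: CF_t = 35.000000, DF = 0.844390, PV = 29.553644
  t = 4.0000: CF_t = 35.000000, DF = 0.798100, PV = 27.933501
  t = 5.0000: CF_t = 35.000000, DF = 0.754348, PV = 26.402175
  t = 6.0000: CF_t = 35.000000, DF = 0.712994, PV = 24.954797
  t = 7.0000: CF_t = 35.000000, DF = 0.673908, PV = 23.586764
  t = 8.0000: CF_t = 35.000000, DF = 0.636964, PV = 22.293728
  t = 9.0000: CF_t = 35.000000, DF = 0.602045, PV = 21.071577
  t = 10.0000: CF_t = 1035.000000, DF = 0.569041, PV = 588.957115
Price P = sum_t PV_t = 829.102343
First compute Macaulay numerator sum_t t * PV_t:
  t * PV_t at t = 1.0000: 33.081285
  t * PV_t at t = 2.0000: 62.535511
  t * PV_t at t = 3.0000: 88.660933
  t * PV_t at t = 4.0000: 111.734005
  t * PV_t at t = 5.0000: 132.010875
  t * PV_t at t = 6.0000: 149.728781
  t * PV_t at t = 7.0000: 165.107351
  t * PV_t at t = 8.0000: 178.349826
  t * PV_t at t = 9.0000: 189.644191
  t * PV_t at t = 10.0000: 5889.571151
Macaulay duration D = 7000.423910 / 829.102343 = 8.443377
Modified duration = D / (1 + y/m) = 8.443377 / (1 + 0.058000) = 7.980508


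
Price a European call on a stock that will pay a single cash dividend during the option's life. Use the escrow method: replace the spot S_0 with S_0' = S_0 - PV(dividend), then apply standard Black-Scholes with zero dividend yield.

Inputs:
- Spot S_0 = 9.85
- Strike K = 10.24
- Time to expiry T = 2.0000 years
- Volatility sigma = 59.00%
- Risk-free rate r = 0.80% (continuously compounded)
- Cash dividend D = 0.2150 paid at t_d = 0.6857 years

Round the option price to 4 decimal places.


PV(D) = D * exp(-r * t_d) = 0.2150 * 0.99452942 = 0.21382382
S_0' = S_0 - PV(D) = 9.8500 - 0.21382382 = 9.63617618
d1 = (ln(S_0'/K) + (r + sigma^2/2)*T) / (sigma*sqrt(T)) = 0.36352809
d2 = d1 - sigma*sqrt(T) = -0.47085791
exp(-rT) = 0.98412732
N(d1) = 0.64189478; N(d2) = 0.31887110
C = S_0' * N(d1) - K * exp(-rT) * N(d2) = 9.63617618 * 0.64189478 - 10.2400 * 0.98412732 * 0.31887110 = 2.9720

Answer: Price = 2.9720


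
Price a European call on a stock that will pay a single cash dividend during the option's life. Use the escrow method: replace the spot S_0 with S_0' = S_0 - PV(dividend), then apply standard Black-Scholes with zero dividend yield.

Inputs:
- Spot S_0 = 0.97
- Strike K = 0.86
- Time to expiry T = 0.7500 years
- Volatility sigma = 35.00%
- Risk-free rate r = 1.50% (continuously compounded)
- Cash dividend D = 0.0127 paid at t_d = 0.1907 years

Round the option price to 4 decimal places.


PV(D) = D * exp(-r * t_d) = 0.0127 * 0.99714359 = 0.01266372
S_0' = S_0 - PV(D) = 0.9700 - 0.01266372 = 0.95733628
d1 = (ln(S_0'/K) + (r + sigma^2/2)*T) / (sigma*sqrt(T)) = 0.54241176
d2 = d1 - sigma*sqrt(T) = 0.23930287
exp(-rT) = 0.98881304
N(d1) = 0.70623256; N(d2) = 0.59456463
C = S_0' * N(d1) - K * exp(-rT) * N(d2) = 0.95733628 * 0.70623256 - 0.8600 * 0.98881304 * 0.59456463 = 0.1705

Answer: Price = 0.1705


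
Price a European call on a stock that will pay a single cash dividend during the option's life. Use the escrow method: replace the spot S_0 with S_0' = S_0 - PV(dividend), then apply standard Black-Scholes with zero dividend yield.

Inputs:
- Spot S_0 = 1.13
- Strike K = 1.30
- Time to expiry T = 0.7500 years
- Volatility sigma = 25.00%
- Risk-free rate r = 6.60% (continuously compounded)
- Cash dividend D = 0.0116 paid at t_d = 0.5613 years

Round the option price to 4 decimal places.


PV(D) = D * exp(-r * t_d) = 0.0116 * 0.96363200 = 0.01117813
S_0' = S_0 - PV(D) = 1.1300 - 0.01117813 = 1.11882187
d1 = (ln(S_0'/K) + (r + sigma^2/2)*T) / (sigma*sqrt(T)) = -0.35634306
d2 = d1 - sigma*sqrt(T) = -0.57284941
exp(-rT) = 0.95170516
N(d1) = 0.36079183; N(d2) = 0.28337333
C = S_0' * N(d1) - K * exp(-rT) * N(d2) = 1.11882187 * 0.36079183 - 1.3000 * 0.95170516 * 0.28337333 = 0.0531

Answer: Price = 0.0531


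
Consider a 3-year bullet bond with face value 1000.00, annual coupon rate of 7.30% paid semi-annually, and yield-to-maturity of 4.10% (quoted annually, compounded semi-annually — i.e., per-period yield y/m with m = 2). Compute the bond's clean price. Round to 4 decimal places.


Answer: Price = 1089.4719

Derivation:
Coupon per period c = face * coupon_rate / m = 36.500000
Periods per year m = 2; per-period yield y/m = 0.020500
Number of cashflows N = 6
Cashflows (t years, CF_t, discount factor 1/(1+y/m)^(m*t), PV):
  t = 0.5000: CF_t = 36.500000, DF = 0.979912, PV = 35.766781
  t = 1.0000: CF_t = 36.500000, DF = 0.960227, PV = 35.048291
  t = 1.5000: CF_t = 36.500000, DF = 0.940938, PV = 34.344234
  t = 2.0000: CF_t = 36.500000, DF = 0.922036, PV = 33.654321
  t = 2.5000: CF_t = 36.500000, DF = 0.903514, PV = 32.978266
  t = 3.0000: CF_t = 1036.500000, DF = 0.885364, PV = 917.679969
Price P = sum_t PV_t = 1089.471862


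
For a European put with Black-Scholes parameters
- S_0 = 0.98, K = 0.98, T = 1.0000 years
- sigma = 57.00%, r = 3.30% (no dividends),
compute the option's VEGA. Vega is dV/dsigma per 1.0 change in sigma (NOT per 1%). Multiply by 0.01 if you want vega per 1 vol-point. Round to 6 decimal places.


d1 = 0.3428947368; d2 = -0.2271052632
phi(d1) = 0.3761651763; exp(-qT) = 1.0000000000; exp(-rT) = 0.9675385596
Vega = S * exp(-qT) * phi(d1) * sqrt(T) = 0.9800 * 1.0000000000 * 0.3761651763 * 1.0000000000 = 0.368642

Answer: Vega = 0.368642


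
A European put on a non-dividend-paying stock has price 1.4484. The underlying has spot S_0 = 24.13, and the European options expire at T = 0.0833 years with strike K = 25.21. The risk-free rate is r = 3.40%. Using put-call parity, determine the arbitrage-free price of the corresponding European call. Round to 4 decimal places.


Answer: Call price = 0.4397

Derivation:
Put-call parity: C - P = S_0 * exp(-qT) - K * exp(-rT).
S_0 * exp(-qT) = 24.1300 * 1.00000000 = 24.13000000
K * exp(-rT) = 25.2100 * 0.99717181 = 25.13870125
C = P + S*exp(-qT) - K*exp(-rT)
C = 1.4484 + 24.13000000 - 25.13870125 = 0.4397


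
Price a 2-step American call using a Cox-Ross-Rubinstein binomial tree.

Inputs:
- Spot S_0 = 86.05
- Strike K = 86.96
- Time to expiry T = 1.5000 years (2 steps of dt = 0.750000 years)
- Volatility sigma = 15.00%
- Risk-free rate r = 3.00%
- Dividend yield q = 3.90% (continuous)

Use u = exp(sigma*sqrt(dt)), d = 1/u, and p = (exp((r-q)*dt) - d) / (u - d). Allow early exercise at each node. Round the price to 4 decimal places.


Answer: Price = V(0,0) = 4.7627

Derivation:
dt = T/N = 0.750000
u = exp(sigma*sqrt(dt)) = 1.138719; d = 1/u = 0.878180
p = (exp((r-q)*dt) - d) / (u - d) = 0.441749
Discount per step: exp(-r*dt) = 0.977751
Stock lattice S(k, i) with i counting down-moves:
  k=0: S(0,0) = 86.0500
  k=1: S(1,0) = 97.9868; S(1,1) = 75.5674
  k=2: S(2,0) = 111.5794; S(2,1) = 86.0500; S(2,2) = 66.3618
Terminal payoffs V(N, i) = max(S_T - K, 0):
  V(2,0) = 24.619366; V(2,1) = 0.000000; V(2,2) = 0.000000
Backward induction: V(k, i) = exp(-r*dt) * [p * V(k+1, i) + (1-p) * V(k+1, i+1)]; then take max(V_cont, immediate exercise) for American.
  V(1,0) = exp(-r*dt) * [p*24.619366 + (1-p)*0.000000] = 10.633613; exercise = 11.026757; V(1,0) = max -> 11.026757
  V(1,1) = exp(-r*dt) * [p*0.000000 + (1-p)*0.000000] = 0.000000; exercise = 0.000000; V(1,1) = max -> 0.000000
  V(0,0) = exp(-r*dt) * [p*11.026757 + (1-p)*0.000000] = 4.762684; exercise = 0.000000; V(0,0) = max -> 4.762684


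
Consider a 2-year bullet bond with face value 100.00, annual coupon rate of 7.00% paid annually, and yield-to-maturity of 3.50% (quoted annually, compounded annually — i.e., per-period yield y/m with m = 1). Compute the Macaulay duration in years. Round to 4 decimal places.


Answer: Macaulay duration = 1.9366 years

Derivation:
Coupon per period c = face * coupon_rate / m = 7.000000
Periods per year m = 1; per-period yield y/m = 0.035000
Number of cashflows N = 2
Cashflows (t years, CF_t, discount factor 1/(1+y/m)^(m*t), PV):
  t = 1.0000: CF_t = 7.000000, DF = 0.966184, PV = 6.763285
  t = 2.0000: CF_t = 107.000000, DF = 0.933511, PV = 99.885645
Price P = sum_t PV_t = 106.648930
Macaulay numerator sum_t t * PV_t:
  t * PV_t at t = 1.0000: 6.763285
  t * PV_t at t = 2.0000: 199.771290
Macaulay duration D = (sum_t t * PV_t) / P = 206.534575 / 106.648930 = 1.936584


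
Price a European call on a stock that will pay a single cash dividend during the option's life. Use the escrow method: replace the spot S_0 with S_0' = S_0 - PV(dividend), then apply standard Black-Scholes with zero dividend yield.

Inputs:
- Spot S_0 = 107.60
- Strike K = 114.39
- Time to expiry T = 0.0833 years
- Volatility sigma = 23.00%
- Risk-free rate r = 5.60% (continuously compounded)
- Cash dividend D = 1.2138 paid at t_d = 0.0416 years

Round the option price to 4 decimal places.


Answer: Price = 0.5834

Derivation:
PV(D) = D * exp(-r * t_d) = 1.2138 * 0.99767311 = 1.21097562
S_0' = S_0 - PV(D) = 107.6000 - 1.21097562 = 106.38902438
d1 = (ln(S_0'/K) + (r + sigma^2/2)*T) / (sigma*sqrt(T)) = -0.98886987
d2 = d1 - sigma*sqrt(T) = -1.05525187
exp(-rT) = 0.99534606
N(d1) = 0.16136341; N(d2) = 0.14565507
C = S_0' * N(d1) - K * exp(-rT) * N(d2) = 106.38902438 * 0.16136341 - 114.3900 * 0.99534606 * 0.14565507 = 0.5834


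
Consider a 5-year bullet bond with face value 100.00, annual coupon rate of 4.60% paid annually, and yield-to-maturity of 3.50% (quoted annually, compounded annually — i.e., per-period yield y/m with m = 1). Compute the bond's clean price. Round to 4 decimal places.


Answer: Price = 104.9666

Derivation:
Coupon per period c = face * coupon_rate / m = 4.600000
Periods per year m = 1; per-period yield y/m = 0.035000
Number of cashflows N = 5
Cashflows (t years, CF_t, discount factor 1/(1+y/m)^(m*t), PV):
  t = 1.0000: CF_t = 4.600000, DF = 0.966184, PV = 4.444444
  t = 2.0000: CF_t = 4.600000, DF = 0.933511, PV = 4.294149
  t = 3.0000: CF_t = 4.600000, DF = 0.901943, PV = 4.148936
  t = 4.0000: CF_t = 4.600000, DF = 0.871442, PV = 4.008634
  t = 5.0000: CF_t = 104.600000, DF = 0.841973, PV = 88.070393
Price P = sum_t PV_t = 104.966558


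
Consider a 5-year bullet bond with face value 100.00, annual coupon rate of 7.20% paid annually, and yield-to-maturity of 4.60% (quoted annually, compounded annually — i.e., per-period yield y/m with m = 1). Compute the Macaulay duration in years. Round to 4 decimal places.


Answer: Macaulay duration = 4.4086 years

Derivation:
Coupon per period c = face * coupon_rate / m = 7.200000
Periods per year m = 1; per-period yield y/m = 0.046000
Number of cashflows N = 5
Cashflows (t years, CF_t, discount factor 1/(1+y/m)^(m*t), PV):
  t = 1.0000: CF_t = 7.200000, DF = 0.956023, PV = 6.883365
  t = 2.0000: CF_t = 7.200000, DF = 0.913980, PV = 6.580655
  t = 3.0000: CF_t = 7.200000, DF = 0.873786, PV = 6.291257
  t = 4.0000: CF_t = 7.200000, DF = 0.835359, PV = 6.014586
  t = 5.0000: CF_t = 107.200000, DF = 0.798623, PV = 85.612339
Price P = sum_t PV_t = 111.382203
Macaulay numerator sum_t t * PV_t:
  t * PV_t at t = 1.0000: 6.883365
  t * PV_t at t = 2.0000: 13.161310
  t * PV_t at t = 3.0000: 18.873772
  t * PV_t at t = 4.0000: 24.058345
  t * PV_t at t = 5.0000: 428.061695
Macaulay duration D = (sum_t t * PV_t) / P = 491.038487 / 111.382203 = 4.408590


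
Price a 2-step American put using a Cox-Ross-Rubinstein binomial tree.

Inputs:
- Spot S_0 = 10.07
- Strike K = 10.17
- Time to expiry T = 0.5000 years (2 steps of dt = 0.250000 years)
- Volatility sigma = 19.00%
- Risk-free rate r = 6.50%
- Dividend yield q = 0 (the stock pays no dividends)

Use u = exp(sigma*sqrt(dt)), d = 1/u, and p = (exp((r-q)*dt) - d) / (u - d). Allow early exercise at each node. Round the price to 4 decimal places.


Answer: Price = V(0,0) = 0.4598

Derivation:
dt = T/N = 0.250000
u = exp(sigma*sqrt(dt)) = 1.099659; d = 1/u = 0.909373
p = (exp((r-q)*dt) - d) / (u - d) = 0.562363
Discount per step: exp(-r*dt) = 0.983881
Stock lattice S(k, i) with i counting down-moves:
  k=0: S(0,0) = 10.0700
  k=1: S(1,0) = 11.0736; S(1,1) = 9.1574
  k=2: S(2,0) = 12.1771; S(2,1) = 10.0700; S(2,2) = 8.3275
Terminal payoffs V(N, i) = max(K - S_T, 0):
  V(2,0) = 0.000000; V(2,1) = 0.100000; V(2,2) = 1.842522
Backward induction: V(k, i) = exp(-r*dt) * [p * V(k+1, i) + (1-p) * V(k+1, i+1)]; then take max(V_cont, immediate exercise) for American.
  V(1,0) = exp(-r*dt) * [p*0.000000 + (1-p)*0.100000] = 0.043058; exercise = 0.000000; V(1,0) = max -> 0.043058
  V(1,1) = exp(-r*dt) * [p*0.100000 + (1-p)*1.842522] = 0.848688; exercise = 1.012615; V(1,1) = max -> 1.012615
  V(0,0) = exp(-r*dt) * [p*0.043058 + (1-p)*1.012615] = 0.459838; exercise = 0.100000; V(0,0) = max -> 0.459838


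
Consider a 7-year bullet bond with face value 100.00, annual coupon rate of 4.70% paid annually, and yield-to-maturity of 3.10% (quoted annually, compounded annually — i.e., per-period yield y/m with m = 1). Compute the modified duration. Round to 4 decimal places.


Coupon per period c = face * coupon_rate / m = 4.700000
Periods per year m = 1; per-period yield y/m = 0.031000
Number of cashflows N = 7
Cashflows (t years, CF_t, discount factor 1/(1+y/m)^(m*t), PV):
  t = 1.0000: CF_t = 4.700000, DF = 0.969932, PV = 4.558681
  t = 2.0000: CF_t = 4.700000, DF = 0.940768, PV = 4.421611
  t = 3.0000: CF_t = 4.700000, DF = 0.912481, PV = 4.288662
  t = 4.0000: CF_t = 4.700000, DF = 0.885045, PV = 4.159711
  t = 5.0000: CF_t = 4.700000, DF = 0.858434, PV = 4.034638
  t = 6.0000: CF_t = 4.700000, DF = 0.832622, PV = 3.913325
  t = 7.0000: CF_t = 104.700000, DF = 0.807587, PV = 84.554364
Price P = sum_t PV_t = 109.930991
First compute Macaulay numerator sum_t t * PV_t:
  t * PV_t at t = 1.0000: 4.558681
  t * PV_t at t = 2.0000: 8.843222
  t * PV_t at t = 3.0000: 12.865987
  t * PV_t at t = 4.0000: 16.638845
  t * PV_t at t = 5.0000: 20.173188
  t * PV_t at t = 6.0000: 23.479947
  t * PV_t at t = 7.0000: 591.880545
Macaulay duration D = 678.440415 / 109.930991 = 6.171512
Modified duration = D / (1 + y/m) = 6.171512 / (1 + 0.031000) = 5.985947

Answer: Modified duration = 5.9859


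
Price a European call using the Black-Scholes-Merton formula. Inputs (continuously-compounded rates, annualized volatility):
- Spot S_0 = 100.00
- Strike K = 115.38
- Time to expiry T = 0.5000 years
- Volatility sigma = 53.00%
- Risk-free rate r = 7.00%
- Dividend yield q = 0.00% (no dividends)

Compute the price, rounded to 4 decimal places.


Answer: Price = 10.6467

Derivation:
d1 = (ln(S/K) + (r - q + 0.5*sigma^2) * T) / (sigma * sqrt(T)) = -0.10095842
d2 = d1 - sigma * sqrt(T) = -0.47572501
exp(-rT) = 0.96560542; exp(-qT) = 1.00000000
C = S_0 * exp(-qT) * N(d1) - K * exp(-rT) * N(d2)
N(d1) = 0.45979173; N(d2) = 0.31713515
C = 100.0000 * 1.00000000 * 0.45979173 - 115.3800 * 0.96560542 * 0.31713515 = 10.6467


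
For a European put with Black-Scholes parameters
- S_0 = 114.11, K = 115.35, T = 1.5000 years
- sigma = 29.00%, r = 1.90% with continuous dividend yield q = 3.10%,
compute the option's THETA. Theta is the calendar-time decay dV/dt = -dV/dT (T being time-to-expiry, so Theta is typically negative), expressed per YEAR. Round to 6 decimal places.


Answer: Theta = -5.396964

Derivation:
d1 = 0.0964786742; d2 = -0.2586973385
phi(d1) = 0.3970898901; exp(-qT) = 0.9545645606; exp(-rT) = 0.9719022941
Theta = -S*exp(-qT)*phi(d1)*sigma/(2*sqrt(T)) + r*K*exp(-rT)*N(-d2) - q*S*exp(-qT)*N(-d1)
N(-d1) = 0.4615702052; N(-d2) = 0.6020656134; sqrt(T) = 1.2247448714
Term 1 = -114.1100 * 0.9545645606 * 0.3970898901 * 0.2900 / (2 * 1.2247448714) = -5.1208283054
Term 2 = 0.0190 * 115.3500 * 0.9719022941 * 0.6020656134 = 1.2824416982
Term 3 = -0.0310 * 114.1100 * 0.9545645606 * 0.4615702052 = -1.5585777525
Theta = -5.1208283054 + (1.2824416982) + (-1.5585777525) = -5.396964


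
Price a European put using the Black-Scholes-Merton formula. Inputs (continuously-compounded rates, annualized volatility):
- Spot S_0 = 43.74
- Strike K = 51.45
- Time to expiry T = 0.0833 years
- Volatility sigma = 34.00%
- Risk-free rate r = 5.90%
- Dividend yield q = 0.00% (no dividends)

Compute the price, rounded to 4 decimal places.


d1 = (ln(S/K) + (r - q + 0.5*sigma^2) * T) / (sigma * sqrt(T)) = -1.55526486
d2 = d1 - sigma * sqrt(T) = -1.65339478
exp(-rT) = 0.99509736; exp(-qT) = 1.00000000
P = K * exp(-rT) * N(-d2) - S_0 * exp(-qT) * N(-d1)
N(-d1) = 0.94005850; N(-d2) = 0.95087473
P = 51.4500 * 0.99509736 * 0.95087473 - 43.7400 * 1.00000000 * 0.94005850 = 7.5645

Answer: Price = 7.5645


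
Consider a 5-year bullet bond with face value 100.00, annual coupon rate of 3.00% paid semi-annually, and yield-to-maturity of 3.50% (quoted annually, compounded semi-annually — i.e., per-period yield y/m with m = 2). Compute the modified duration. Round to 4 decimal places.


Answer: Modified duration = 4.5953

Derivation:
Coupon per period c = face * coupon_rate / m = 1.500000
Periods per year m = 2; per-period yield y/m = 0.017500
Number of cashflows N = 10
Cashflows (t years, CF_t, discount factor 1/(1+y/m)^(m*t), PV):
  t = 0.5000: CF_t = 1.500000, DF = 0.982801, PV = 1.474201
  t = 1.0000: CF_t = 1.500000, DF = 0.965898, PV = 1.448847
  t = 1.5000: CF_t = 1.500000, DF = 0.949285, PV = 1.423928
  t = 2.0000: CF_t = 1.500000, DF = 0.932959, PV = 1.399438
  t = 2.5000: CF_t = 1.500000, DF = 0.916913, PV = 1.375369
  t = 3.0000: CF_t = 1.500000, DF = 0.901143, PV = 1.351714
  t = 3.5000: CF_t = 1.500000, DF = 0.885644, PV = 1.328466
  t = 4.0000: CF_t = 1.500000, DF = 0.870412, PV = 1.305617
  t = 4.5000: CF_t = 1.500000, DF = 0.855441, PV = 1.283162
  t = 5.0000: CF_t = 101.500000, DF = 0.840729, PV = 85.333953
Price P = sum_t PV_t = 97.724694
First compute Macaulay numerator sum_t t * PV_t:
  t * PV_t at t = 0.5000: 0.737101
  t * PV_t at t = 1.0000: 1.448847
  t * PV_t at t = 1.5000: 2.135892
  t * PV_t at t = 2.0000: 2.798876
  t * PV_t at t = 2.5000: 3.438422
  t * PV_t at t = 3.0000: 4.055141
  t * PV_t at t = 3.5000: 4.649630
  t * PV_t at t = 4.0000: 5.222469
  t * PV_t at t = 4.5000: 5.774229
  t * PV_t at t = 5.0000: 426.669764
Macaulay duration D = 456.930371 / 97.724694 = 4.675690
Modified duration = D / (1 + y/m) = 4.675690 / (1 + 0.017500) = 4.595273


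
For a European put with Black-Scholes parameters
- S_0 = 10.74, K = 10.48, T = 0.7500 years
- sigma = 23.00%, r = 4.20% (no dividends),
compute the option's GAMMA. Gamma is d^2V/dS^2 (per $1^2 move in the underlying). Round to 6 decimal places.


Answer: Gamma = 0.173446

Derivation:
d1 = 0.3807695823; d2 = 0.1815837394
phi(d1) = 0.3710452446; exp(-qT) = 1.0000000000; exp(-rT) = 0.9689909565
Gamma = exp(-qT) * phi(d1) / (S * sigma * sqrt(T)) = 1.0000000000 * 0.3710452446 / (10.7400 * 0.2300 * 0.8660254038) = 0.173446


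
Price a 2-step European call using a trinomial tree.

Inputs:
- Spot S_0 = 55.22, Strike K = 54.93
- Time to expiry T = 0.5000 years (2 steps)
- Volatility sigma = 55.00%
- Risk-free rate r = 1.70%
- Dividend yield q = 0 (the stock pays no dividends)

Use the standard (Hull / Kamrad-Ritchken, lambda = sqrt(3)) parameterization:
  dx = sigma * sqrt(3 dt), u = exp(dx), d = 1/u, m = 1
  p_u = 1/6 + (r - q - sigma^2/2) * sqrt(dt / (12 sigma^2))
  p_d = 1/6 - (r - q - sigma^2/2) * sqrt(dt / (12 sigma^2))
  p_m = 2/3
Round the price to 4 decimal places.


dt = T/N = 0.250000; dx = sigma*sqrt(3*dt) = 0.476314
u = exp(dx) = 1.610128; d = 1/u = 0.621068
p_u = 0.131435, p_m = 0.666667, p_d = 0.201898
Discount per step: exp(-r*dt) = 0.995759
Stock lattice S(k, j) with j the centered position index:
  k=0: S(0,+0) = 55.2200
  k=1: S(1,-1) = 34.2954; S(1,+0) = 55.2200; S(1,+1) = 88.9113
  k=2: S(2,-2) = 21.2998; S(2,-1) = 34.2954; S(2,+0) = 55.2200; S(2,+1) = 88.9113; S(2,+2) = 143.1586
Terminal payoffs V(N, j) = max(S_T - K, 0):
  V(2,-2) = 0.000000; V(2,-1) = 0.000000; V(2,+0) = 0.290000; V(2,+1) = 33.981294; V(2,+2) = 88.228606
Backward induction: V(k, j) = exp(-r*dt) * [p_u * V(k+1, j+1) + p_m * V(k+1, j) + p_d * V(k+1, j-1)]
  V(1,-1) = exp(-r*dt) * [p_u*0.290000 + p_m*0.000000 + p_d*0.000000] = 0.037955
  V(1,+0) = exp(-r*dt) * [p_u*33.981294 + p_m*0.290000 + p_d*0.000000] = 4.639909
  V(1,+1) = exp(-r*dt) * [p_u*88.228606 + p_m*33.981294 + p_d*0.290000] = 34.163585
  V(0,+0) = exp(-r*dt) * [p_u*34.163585 + p_m*4.639909 + p_d*0.037955] = 7.559038

Answer: Price = V(0,0) = 7.5590


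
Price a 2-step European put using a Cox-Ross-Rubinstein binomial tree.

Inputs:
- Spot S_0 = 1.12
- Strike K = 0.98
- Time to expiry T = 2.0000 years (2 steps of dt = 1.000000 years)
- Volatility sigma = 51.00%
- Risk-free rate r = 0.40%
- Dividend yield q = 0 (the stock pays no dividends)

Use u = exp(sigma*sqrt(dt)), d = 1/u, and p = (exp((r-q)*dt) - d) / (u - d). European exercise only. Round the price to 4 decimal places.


Answer: Price = V(0,0) = 0.2204

Derivation:
dt = T/N = 1.000000
u = exp(sigma*sqrt(dt)) = 1.665291; d = 1/u = 0.600496
p = (exp((r-q)*dt) - d) / (u - d) = 0.378958
Discount per step: exp(-r*dt) = 0.996008
Stock lattice S(k, i) with i counting down-moves:
  k=0: S(0,0) = 1.1200
  k=1: S(1,0) = 1.8651; S(1,1) = 0.6726
  k=2: S(2,0) = 3.1060; S(2,1) = 1.1200; S(2,2) = 0.4039
Terminal payoffs V(N, i) = max(K - S_T, 0):
  V(2,0) = 0.000000; V(2,1) = 0.000000; V(2,2) = 0.576134
Backward induction: V(k, i) = exp(-r*dt) * [p * V(k+1, i) + (1-p) * V(k+1, i+1)].
  V(1,0) = exp(-r*dt) * [p*0.000000 + (1-p)*0.000000] = 0.000000
  V(1,1) = exp(-r*dt) * [p*0.000000 + (1-p)*0.576134] = 0.356375
  V(0,0) = exp(-r*dt) * [p*0.000000 + (1-p)*0.356375] = 0.220440


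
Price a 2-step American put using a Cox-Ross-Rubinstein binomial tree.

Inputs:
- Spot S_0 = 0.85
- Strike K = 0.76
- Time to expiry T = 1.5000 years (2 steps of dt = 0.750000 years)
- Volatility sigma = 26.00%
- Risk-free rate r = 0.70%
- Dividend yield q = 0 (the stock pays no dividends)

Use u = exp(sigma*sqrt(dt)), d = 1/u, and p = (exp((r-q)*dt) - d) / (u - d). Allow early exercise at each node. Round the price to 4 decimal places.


dt = T/N = 0.750000
u = exp(sigma*sqrt(dt)) = 1.252531; d = 1/u = 0.798383
p = (exp((r-q)*dt) - d) / (u - d) = 0.455535
Discount per step: exp(-r*dt) = 0.994764
Stock lattice S(k, i) with i counting down-moves:
  k=0: S(0,0) = 0.8500
  k=1: S(1,0) = 1.0647; S(1,1) = 0.6786
  k=2: S(2,0) = 1.3335; S(2,1) = 0.8500; S(2,2) = 0.5418
Terminal payoffs V(N, i) = max(K - S_T, 0):
  V(2,0) = 0.000000; V(2,1) = 0.000000; V(2,2) = 0.218197
Backward induction: V(k, i) = exp(-r*dt) * [p * V(k+1, i) + (1-p) * V(k+1, i+1)]; then take max(V_cont, immediate exercise) for American.
  V(1,0) = exp(-r*dt) * [p*0.000000 + (1-p)*0.000000] = 0.000000; exercise = 0.000000; V(1,0) = max -> 0.000000
  V(1,1) = exp(-r*dt) * [p*0.000000 + (1-p)*0.218197] = 0.118178; exercise = 0.081374; V(1,1) = max -> 0.118178
  V(0,0) = exp(-r*dt) * [p*0.000000 + (1-p)*0.118178] = 0.064007; exercise = 0.000000; V(0,0) = max -> 0.064007

Answer: Price = V(0,0) = 0.0640
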